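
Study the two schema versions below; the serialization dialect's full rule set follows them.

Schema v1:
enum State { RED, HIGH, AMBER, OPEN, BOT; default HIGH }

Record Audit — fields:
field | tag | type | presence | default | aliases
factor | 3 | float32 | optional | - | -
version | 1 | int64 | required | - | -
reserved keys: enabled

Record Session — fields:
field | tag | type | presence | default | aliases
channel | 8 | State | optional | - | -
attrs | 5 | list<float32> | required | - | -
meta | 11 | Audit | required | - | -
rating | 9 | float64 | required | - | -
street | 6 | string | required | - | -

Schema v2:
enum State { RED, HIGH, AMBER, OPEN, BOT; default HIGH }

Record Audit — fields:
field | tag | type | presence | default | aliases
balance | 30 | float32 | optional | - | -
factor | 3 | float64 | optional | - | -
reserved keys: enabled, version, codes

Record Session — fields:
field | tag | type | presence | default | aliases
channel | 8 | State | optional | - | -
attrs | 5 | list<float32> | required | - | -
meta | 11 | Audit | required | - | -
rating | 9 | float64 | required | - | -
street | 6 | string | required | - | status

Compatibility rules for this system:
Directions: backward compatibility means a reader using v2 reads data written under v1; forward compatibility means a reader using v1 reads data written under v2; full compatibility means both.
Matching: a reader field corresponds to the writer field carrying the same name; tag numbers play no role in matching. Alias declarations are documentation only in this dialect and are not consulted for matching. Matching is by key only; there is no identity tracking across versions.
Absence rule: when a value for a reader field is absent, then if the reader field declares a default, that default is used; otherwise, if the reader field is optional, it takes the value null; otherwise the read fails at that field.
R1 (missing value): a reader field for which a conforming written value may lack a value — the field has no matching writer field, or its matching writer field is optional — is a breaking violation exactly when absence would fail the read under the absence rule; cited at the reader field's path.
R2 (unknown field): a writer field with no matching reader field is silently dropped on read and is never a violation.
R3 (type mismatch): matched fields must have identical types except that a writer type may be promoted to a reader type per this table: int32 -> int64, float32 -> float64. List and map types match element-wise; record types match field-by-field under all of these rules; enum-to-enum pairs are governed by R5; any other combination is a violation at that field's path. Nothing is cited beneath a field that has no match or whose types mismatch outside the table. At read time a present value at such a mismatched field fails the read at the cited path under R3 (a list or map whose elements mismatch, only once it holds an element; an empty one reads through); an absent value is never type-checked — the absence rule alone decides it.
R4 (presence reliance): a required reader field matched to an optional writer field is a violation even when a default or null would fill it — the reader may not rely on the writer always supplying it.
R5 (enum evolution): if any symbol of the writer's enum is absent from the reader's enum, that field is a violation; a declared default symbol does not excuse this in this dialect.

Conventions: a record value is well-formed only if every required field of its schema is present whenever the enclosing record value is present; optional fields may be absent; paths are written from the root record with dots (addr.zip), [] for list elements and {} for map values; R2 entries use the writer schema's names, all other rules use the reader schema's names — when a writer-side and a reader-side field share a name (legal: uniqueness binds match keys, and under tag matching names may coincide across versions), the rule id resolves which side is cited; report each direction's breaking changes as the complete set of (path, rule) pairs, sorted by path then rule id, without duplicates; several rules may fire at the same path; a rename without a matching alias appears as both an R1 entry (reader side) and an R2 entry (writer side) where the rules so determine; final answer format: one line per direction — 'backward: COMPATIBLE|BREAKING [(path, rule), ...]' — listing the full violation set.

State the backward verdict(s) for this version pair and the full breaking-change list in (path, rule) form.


backward: COMPATIBLE []

in Session below, arrows point writer -> reader
backward for Session (reader v2, writer v1):
  channel: State -> State, writer optional; from channel
  attrs: list<float32> -> list<float32>, writer required; from attrs
  meta: Audit -> Audit, writer required; from meta
  rating: float64 -> float64, writer required; from rating
  street: string -> string, writer required; from street
  meta.balance: no writer-side match
  meta.factor: float32 -> float64, writer optional; from meta.factor
  leftover writer field: meta.version
  => backward verdict for Session: COMPATIBLE, no violations
the rest of the Session diff is inert for this question:
  added field balance to record Audit: optional float32, tag 30 (in v2 it sits immediately before factor) -> no rule fires on it in Session's dialect; the asked verdict holds
  removed field version from record Audit (its key "version" joins the reserved list) -> its effect on Session is confined to the forward direction, not asked
  field factor in record Audit: type float32 changed to float64 -> its effect on Session is confined to the forward direction, not asked


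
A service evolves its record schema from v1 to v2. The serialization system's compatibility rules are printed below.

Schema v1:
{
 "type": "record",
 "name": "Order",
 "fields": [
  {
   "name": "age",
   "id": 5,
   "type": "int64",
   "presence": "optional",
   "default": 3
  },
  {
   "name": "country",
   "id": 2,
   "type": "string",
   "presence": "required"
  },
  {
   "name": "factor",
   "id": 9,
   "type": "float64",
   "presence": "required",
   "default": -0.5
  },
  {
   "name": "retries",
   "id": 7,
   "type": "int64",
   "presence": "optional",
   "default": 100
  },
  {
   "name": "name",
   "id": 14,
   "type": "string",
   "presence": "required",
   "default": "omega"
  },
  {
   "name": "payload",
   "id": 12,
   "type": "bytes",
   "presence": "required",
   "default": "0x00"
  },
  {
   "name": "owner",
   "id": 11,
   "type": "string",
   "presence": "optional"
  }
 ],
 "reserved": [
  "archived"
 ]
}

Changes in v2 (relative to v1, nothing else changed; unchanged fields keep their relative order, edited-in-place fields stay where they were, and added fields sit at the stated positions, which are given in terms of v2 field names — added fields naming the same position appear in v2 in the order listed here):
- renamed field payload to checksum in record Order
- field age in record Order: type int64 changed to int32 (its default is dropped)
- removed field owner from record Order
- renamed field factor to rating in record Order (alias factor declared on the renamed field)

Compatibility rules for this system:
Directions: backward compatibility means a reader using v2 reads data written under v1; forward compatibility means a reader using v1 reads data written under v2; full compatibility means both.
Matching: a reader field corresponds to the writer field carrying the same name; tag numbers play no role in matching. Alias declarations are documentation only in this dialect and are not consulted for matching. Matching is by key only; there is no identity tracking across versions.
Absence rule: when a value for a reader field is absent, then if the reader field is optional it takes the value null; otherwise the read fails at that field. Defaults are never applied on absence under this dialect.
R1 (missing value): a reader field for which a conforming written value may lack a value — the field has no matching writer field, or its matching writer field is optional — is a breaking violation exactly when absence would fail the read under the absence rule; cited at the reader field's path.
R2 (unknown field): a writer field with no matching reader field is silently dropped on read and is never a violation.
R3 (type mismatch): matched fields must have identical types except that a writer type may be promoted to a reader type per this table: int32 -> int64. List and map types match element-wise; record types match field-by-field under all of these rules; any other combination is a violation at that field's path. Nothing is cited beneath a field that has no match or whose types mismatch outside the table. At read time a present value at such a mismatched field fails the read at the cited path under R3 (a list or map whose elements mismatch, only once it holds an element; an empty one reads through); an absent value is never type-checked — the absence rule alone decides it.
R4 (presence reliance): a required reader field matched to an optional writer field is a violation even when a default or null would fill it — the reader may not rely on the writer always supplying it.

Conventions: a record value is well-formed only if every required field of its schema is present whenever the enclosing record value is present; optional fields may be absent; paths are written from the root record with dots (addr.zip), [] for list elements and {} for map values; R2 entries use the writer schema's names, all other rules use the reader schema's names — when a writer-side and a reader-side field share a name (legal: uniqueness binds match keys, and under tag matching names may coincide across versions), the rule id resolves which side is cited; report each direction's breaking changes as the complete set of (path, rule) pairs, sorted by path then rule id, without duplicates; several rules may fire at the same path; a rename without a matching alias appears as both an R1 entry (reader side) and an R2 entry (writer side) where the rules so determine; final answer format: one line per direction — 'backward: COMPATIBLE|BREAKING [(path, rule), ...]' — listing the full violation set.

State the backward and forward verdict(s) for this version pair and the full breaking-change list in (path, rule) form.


in Order below, arrows point writer -> reader
backward pass over Order, reader schema v2, writer schema v1:
  age: paired with writer age (int64 -> int32; writer optional)
  country: paired with writer country (string -> string; writer required)
  no writer field matches reader rating
  retries: paired with writer retries (int64 -> int64; writer optional)
  name: paired with writer name (string -> string; writer required)
  no writer field matches reader checksum
  writer factor: unknown to reader
  writer payload: unknown to reader
  writer owner: unknown to reader
  breaking: (age, R3)
  breaking: (checksum, R1)
  breaking: (rating, R1)
  => 3 violation(s): backward is BREAKING for Order
forward pass over Order, reader schema v1, writer schema v2:
  age: paired with writer age (int32 -> int64; writer optional)
  country: paired with writer country (string -> string; writer required)
  no writer field matches reader factor
  retries: paired with writer retries (int64 -> int64; writer optional)
  name: paired with writer name (string -> string; writer required)
  no writer field matches reader payload
  no writer field matches reader owner
  writer rating: unknown to reader
  writer checksum: unknown to reader
  breaking: (factor, R1)
  breaking: (payload, R1)
  => 2 violation(s): forward is BREAKING for Order

backward: BREAKING [(age, R3), (checksum, R1), (rating, R1)]; forward: BREAKING [(factor, R1), (payload, R1)]


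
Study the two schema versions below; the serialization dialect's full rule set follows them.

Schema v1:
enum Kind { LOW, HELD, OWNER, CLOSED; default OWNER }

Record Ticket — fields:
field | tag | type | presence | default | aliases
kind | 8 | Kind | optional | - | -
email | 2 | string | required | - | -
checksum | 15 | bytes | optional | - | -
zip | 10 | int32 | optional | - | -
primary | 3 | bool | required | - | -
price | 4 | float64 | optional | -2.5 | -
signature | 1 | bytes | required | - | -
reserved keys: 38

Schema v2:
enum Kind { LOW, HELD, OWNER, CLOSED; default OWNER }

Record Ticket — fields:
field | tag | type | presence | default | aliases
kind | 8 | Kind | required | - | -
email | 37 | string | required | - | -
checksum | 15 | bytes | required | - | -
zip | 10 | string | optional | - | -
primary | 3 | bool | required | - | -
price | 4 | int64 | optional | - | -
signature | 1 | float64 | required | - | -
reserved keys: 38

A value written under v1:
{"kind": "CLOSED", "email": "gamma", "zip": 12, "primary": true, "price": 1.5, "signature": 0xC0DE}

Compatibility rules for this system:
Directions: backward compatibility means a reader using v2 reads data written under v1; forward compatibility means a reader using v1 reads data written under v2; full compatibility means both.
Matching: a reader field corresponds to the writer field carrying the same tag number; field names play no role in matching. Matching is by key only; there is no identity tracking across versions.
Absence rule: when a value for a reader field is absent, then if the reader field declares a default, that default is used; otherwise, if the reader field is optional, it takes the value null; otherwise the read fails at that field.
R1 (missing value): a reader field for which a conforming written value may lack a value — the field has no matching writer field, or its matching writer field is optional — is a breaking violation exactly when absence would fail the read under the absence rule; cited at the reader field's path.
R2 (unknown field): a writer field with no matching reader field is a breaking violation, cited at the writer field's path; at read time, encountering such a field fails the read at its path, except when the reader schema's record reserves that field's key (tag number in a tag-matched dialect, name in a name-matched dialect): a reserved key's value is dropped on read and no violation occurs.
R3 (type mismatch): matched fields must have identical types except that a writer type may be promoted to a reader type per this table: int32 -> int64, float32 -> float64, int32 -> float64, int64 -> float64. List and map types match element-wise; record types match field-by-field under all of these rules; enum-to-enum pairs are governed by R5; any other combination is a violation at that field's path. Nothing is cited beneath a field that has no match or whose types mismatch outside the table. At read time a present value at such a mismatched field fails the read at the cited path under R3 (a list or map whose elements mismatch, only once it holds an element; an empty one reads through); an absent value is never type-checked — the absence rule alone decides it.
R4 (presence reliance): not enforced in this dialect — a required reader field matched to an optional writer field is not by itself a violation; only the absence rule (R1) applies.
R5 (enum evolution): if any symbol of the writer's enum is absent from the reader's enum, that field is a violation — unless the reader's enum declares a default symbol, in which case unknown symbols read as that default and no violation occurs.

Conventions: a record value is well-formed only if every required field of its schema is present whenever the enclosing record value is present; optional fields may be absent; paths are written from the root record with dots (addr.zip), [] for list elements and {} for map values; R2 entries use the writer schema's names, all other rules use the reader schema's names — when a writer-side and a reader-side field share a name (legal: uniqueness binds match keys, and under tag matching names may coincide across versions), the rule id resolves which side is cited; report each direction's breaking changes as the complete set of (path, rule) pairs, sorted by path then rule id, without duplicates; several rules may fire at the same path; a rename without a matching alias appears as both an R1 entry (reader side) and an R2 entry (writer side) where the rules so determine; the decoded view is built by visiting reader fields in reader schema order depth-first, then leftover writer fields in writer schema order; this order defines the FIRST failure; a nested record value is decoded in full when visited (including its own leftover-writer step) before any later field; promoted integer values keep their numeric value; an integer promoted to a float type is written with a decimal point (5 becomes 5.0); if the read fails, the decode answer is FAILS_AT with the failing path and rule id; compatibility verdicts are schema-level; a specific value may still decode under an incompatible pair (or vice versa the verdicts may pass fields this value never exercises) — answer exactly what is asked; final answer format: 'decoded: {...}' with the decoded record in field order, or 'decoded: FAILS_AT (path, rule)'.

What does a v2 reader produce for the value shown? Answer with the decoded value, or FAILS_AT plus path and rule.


each type pair in Ticket: writer, then reader
decode (reader v2):
  kind := "CLOSED"
  read fails at email under R1 (no fill)
  => FAILS_AT (email, R1)
remaining Ticket differences; none change what is asked:
  field price in record Ticket: type float64 changed to int64 (its default is dropped) -> changes Ticket's schema-level verdicts only — the decode of this value is the same
  field zip in record Ticket: type int32 changed to string -> changes Ticket's schema-level verdicts only — the decode of this value is the same
  field signature in record Ticket: type bytes changed to float64 -> changes Ticket's schema-level verdicts only — the decode of this value is the same
  field kind in record Ticket: optional changed to required -> changes Ticket's schema-level verdicts only — the decode of this value is the same
  field checksum in record Ticket: optional changed to required -> changes Ticket's schema-level verdicts only — the decode of this value is the same

decoded: FAILS_AT (email, R1)


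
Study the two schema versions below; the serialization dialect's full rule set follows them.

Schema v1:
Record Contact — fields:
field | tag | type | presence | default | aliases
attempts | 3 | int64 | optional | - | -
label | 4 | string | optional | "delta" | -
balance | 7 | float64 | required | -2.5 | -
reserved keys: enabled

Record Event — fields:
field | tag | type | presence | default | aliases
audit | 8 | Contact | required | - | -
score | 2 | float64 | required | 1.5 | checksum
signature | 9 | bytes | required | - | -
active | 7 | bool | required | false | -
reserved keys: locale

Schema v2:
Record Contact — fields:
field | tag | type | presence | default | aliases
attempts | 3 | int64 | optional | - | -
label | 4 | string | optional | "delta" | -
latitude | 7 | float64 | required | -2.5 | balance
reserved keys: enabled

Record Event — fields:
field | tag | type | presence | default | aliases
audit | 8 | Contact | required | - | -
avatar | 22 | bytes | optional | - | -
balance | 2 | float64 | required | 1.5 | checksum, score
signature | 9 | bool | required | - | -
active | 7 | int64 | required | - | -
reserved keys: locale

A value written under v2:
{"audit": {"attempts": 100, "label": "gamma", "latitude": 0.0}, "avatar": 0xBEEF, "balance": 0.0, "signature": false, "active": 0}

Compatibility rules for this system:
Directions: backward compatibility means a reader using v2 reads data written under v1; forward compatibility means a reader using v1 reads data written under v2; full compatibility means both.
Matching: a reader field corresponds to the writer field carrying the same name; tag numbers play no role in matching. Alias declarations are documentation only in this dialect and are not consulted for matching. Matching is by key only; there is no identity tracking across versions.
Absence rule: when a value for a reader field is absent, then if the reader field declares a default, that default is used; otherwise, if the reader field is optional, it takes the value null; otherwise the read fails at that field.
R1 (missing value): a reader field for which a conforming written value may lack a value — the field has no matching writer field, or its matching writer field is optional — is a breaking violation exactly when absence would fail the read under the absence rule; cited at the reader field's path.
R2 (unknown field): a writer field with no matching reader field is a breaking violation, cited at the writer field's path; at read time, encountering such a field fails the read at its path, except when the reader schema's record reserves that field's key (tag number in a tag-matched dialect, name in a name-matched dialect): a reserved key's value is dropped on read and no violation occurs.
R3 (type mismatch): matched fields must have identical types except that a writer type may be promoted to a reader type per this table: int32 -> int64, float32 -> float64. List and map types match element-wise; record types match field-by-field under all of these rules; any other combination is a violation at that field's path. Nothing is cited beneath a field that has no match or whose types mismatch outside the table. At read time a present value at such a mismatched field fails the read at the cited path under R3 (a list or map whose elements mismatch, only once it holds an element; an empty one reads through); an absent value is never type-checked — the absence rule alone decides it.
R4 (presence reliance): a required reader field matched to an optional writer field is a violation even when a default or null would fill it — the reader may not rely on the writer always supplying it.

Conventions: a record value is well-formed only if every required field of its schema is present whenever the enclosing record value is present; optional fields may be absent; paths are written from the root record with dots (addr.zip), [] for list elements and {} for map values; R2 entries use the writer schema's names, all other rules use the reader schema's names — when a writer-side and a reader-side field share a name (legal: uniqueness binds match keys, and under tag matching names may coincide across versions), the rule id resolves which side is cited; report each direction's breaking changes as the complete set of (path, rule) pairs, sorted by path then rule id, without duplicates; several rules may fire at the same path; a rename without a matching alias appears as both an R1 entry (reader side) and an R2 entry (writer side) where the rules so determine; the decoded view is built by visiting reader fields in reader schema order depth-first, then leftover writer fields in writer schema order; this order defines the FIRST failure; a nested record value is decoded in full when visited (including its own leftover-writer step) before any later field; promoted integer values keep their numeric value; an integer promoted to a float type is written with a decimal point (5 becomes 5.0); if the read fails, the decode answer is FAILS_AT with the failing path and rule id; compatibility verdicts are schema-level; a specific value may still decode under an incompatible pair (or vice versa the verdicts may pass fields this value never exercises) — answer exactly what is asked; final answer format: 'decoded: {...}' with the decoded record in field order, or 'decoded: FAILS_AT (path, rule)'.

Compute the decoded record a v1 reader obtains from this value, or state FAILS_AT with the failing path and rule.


decoded: FAILS_AT (audit.latitude, R2)

the writer's type comes first in each Event pair
decoding the Event value with the v1 reader:
  audit.attempts := 100
  audit.label := "gamma"
  audit.balance := -2.5 (absent -> default)
  read fails at audit.latitude under R2 (unknown field)
  => FAILS_AT (audit.latitude, R2)
remaining Event differences; none change what is asked:
  field active in record Event: type bool changed to int64 (its default is dropped) -> matters for Event compatibility verdicts, not for this value's decode
  renamed field score to balance in record Event (alias score declared on the renamed field) -> matters for Event compatibility verdicts, not for this value's decode
  added field avatar to record Event: optional bytes, tag 22 (in v2 it sits immediately before balance) -> matters for Event compatibility verdicts, not for this value's decode
  field signature in record Event: type bytes changed to bool -> matters for Event compatibility verdicts, not for this value's decode


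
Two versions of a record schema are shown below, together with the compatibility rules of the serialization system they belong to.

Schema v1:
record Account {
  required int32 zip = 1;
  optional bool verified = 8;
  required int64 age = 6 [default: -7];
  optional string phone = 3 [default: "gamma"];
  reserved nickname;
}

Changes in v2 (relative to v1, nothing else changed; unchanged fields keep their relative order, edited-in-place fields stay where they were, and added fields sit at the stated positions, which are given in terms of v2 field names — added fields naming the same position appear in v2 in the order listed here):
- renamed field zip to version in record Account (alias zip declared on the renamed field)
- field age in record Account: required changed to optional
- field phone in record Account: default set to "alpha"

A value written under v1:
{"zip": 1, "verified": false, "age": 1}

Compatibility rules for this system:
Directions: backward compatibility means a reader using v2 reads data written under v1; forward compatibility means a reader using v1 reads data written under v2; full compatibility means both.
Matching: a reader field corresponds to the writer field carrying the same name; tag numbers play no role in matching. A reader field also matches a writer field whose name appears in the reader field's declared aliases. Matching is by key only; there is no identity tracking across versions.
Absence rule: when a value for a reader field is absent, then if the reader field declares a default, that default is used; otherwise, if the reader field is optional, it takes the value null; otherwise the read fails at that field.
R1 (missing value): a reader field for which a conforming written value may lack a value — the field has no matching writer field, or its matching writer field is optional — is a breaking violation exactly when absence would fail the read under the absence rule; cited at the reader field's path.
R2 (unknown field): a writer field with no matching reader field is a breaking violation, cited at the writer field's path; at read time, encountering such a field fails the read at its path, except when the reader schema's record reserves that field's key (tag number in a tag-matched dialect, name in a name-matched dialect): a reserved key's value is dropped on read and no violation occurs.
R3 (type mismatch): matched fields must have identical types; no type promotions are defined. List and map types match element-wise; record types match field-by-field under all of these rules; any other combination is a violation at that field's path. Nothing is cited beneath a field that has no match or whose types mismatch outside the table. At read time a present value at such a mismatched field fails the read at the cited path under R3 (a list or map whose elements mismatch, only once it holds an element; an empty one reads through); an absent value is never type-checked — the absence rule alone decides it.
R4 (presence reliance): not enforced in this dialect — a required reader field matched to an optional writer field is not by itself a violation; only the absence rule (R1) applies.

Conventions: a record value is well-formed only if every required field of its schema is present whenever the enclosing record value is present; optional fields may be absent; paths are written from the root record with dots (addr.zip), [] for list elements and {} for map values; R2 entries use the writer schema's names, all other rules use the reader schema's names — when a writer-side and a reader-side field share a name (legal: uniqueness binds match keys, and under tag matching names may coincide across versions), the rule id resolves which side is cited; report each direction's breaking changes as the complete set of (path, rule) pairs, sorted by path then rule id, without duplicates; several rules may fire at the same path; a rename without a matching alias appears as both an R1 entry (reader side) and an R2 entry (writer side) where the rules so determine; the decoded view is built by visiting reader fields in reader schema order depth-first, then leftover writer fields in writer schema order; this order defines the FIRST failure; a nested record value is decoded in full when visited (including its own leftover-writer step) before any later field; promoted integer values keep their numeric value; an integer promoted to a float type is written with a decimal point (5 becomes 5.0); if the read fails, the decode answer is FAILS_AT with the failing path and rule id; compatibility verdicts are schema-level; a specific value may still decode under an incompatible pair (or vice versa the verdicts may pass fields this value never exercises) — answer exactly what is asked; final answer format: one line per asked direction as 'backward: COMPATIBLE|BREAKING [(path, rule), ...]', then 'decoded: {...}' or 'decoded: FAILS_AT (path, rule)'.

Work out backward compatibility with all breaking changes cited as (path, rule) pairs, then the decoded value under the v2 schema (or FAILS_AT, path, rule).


in Account below, arrows point writer -> reader
backward for Account (reader v2, writer v1):
  version: int32 -> int32, writer required; from zip
  verified: bool -> bool, writer optional; from verified
  age: int64 -> int64, writer required; from age
  phone: string -> string, writer optional; from phone
  => backward verdict for Account: COMPATIBLE, no violations
decoding the Account value with the v2 reader:
  version := 1 (from writer zip)
  verified := false
  age := 1
  phone := "alpha" (absent -> default)
  => decoded: {"version": 1, "verified": false, "age": 1, "phone": "alpha"}
ruling out the remaining Account differences:
  field age in record Account: required changed to optional -> fires no rule on Account, leaving the asked answer as it is

backward: COMPATIBLE []; decoded: {"version": 1, "verified": false, "age": 1, "phone": "alpha"}


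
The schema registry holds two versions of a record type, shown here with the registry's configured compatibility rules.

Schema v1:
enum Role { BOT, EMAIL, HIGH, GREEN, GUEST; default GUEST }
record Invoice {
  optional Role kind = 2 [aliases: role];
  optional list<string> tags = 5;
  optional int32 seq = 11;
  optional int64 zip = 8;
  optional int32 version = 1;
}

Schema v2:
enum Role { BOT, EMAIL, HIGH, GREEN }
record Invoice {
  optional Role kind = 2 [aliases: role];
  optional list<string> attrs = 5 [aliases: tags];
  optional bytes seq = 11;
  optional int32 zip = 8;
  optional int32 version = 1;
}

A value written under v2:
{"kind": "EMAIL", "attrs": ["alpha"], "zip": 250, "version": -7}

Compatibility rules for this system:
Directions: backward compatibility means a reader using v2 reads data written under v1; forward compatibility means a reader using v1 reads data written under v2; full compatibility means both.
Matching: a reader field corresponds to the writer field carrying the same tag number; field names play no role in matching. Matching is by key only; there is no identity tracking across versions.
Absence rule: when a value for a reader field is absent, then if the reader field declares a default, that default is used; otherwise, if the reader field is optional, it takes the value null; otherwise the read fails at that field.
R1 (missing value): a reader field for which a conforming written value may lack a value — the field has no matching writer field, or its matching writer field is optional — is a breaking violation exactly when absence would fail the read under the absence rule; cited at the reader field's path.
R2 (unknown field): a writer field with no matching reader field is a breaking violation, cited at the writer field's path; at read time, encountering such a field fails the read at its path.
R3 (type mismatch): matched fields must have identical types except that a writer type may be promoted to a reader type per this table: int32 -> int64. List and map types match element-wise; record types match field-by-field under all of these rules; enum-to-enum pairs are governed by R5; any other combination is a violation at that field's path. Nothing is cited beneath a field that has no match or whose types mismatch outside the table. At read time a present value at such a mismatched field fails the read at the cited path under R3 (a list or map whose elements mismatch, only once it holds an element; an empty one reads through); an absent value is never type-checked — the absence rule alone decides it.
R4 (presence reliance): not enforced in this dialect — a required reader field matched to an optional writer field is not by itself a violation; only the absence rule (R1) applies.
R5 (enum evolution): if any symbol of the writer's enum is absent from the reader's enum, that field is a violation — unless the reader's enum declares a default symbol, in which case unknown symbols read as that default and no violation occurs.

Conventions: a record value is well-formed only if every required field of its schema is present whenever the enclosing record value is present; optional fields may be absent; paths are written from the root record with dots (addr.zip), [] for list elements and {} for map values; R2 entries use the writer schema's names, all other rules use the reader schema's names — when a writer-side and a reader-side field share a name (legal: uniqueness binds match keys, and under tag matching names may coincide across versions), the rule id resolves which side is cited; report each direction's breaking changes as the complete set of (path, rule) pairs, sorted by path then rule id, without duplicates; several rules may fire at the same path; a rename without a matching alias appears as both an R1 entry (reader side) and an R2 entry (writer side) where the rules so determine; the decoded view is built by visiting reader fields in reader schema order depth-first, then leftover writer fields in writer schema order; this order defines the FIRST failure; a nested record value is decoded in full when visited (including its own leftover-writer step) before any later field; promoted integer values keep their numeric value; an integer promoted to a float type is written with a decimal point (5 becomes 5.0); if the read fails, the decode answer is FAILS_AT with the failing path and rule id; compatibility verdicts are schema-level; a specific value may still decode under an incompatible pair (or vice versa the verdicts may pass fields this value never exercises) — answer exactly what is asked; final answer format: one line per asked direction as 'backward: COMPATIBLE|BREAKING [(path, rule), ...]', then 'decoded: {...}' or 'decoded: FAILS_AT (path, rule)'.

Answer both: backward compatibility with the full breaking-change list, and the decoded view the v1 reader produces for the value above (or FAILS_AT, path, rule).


in Invoice below, arrows point writer -> reader
backward for Invoice (reader v2, writer v1):
  kind: paired with writer kind (Role -> Role; writer optional)
  attrs: paired with writer tags (list<string> -> list<string>; writer optional)
  seq: paired with writer seq (int32 -> bytes; writer optional)
  zip: paired with writer zip (int64 -> int32; writer optional)
  version: paired with writer version (int32 -> int32; writer optional)
  breaking: (kind, R5)
  breaking: (seq, R3)
  breaking: (zip, R3)
  => backward: BREAKING (3)
decoding the Invoice value with the v1 reader:
  kind := "EMAIL"
  tags := ["alpha"] (from writer attrs)
  seq := null (missing; optional => null)
  zip := 250 (int32 -> int64)
  version := -7
  => decoded: {"kind": "EMAIL", "tags": ["alpha"], "seq": null, "zip": 250, "version": -7}
the rest of the Invoice diff is inert for this question:
  renamed field tags to attrs in record Invoice (alias tags declared on the renamed field) -> triggers nothing under Invoice's printed rules — same verdict

backward: BREAKING [(kind, R5), (seq, R3), (zip, R3)]; decoded: {"kind": "EMAIL", "tags": ["alpha"], "seq": null, "zip": 250, "version": -7}


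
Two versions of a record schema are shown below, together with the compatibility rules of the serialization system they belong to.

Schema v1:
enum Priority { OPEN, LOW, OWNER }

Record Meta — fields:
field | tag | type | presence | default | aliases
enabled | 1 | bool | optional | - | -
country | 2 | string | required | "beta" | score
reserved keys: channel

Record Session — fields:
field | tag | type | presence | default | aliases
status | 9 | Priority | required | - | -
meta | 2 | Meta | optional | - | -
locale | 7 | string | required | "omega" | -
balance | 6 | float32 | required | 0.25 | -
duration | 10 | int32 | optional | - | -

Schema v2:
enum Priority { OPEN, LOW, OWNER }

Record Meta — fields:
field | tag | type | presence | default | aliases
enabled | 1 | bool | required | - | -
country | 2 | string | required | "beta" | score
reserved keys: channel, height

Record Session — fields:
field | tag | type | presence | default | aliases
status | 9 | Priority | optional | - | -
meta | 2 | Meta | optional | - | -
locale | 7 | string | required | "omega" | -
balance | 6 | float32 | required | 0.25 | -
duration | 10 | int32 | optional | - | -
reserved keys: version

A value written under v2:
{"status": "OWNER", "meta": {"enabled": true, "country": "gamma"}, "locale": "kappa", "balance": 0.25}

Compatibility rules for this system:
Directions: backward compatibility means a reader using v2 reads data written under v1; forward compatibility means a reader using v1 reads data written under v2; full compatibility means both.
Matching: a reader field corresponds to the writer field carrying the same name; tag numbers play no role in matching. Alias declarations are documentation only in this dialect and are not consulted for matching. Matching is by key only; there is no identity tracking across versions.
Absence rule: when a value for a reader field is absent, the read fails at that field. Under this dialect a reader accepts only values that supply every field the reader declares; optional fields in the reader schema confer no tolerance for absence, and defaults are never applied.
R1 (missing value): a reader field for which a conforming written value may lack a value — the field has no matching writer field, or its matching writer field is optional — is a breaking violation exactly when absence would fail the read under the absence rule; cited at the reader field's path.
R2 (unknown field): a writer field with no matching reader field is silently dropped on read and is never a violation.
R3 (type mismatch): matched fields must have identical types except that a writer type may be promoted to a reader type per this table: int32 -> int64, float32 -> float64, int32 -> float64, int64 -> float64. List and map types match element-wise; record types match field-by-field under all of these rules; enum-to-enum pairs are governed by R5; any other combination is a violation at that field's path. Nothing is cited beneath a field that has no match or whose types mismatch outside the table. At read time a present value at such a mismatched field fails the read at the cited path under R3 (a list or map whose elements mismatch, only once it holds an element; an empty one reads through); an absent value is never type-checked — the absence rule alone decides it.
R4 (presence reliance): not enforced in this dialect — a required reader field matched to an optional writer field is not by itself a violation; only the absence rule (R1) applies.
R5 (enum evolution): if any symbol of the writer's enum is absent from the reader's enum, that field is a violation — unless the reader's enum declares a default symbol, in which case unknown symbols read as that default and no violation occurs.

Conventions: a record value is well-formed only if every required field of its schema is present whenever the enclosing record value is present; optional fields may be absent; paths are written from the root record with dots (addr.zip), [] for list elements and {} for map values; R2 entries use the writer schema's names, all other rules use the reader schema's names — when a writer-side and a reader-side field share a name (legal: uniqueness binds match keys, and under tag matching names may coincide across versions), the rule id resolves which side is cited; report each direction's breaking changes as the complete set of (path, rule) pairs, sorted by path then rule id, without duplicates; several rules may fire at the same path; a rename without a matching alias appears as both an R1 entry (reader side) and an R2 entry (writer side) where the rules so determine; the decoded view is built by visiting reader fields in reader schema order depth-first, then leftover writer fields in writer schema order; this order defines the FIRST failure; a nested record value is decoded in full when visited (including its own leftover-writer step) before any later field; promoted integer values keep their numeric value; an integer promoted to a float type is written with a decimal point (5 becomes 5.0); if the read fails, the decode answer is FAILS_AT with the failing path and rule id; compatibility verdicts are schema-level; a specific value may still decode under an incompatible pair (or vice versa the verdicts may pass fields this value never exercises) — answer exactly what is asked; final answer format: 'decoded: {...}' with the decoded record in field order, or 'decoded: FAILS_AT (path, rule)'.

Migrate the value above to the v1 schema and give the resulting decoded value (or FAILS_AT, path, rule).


decoded: FAILS_AT (duration, R1)

in Session below, arrows point writer -> reader
decoding the Session value with the v1 reader:
  status := "OWNER"
  meta.enabled := true
  meta.country := "gamma"
  locale := "kappa"
  balance := 0.25
  read fails at duration under R1 (no fill)
  => FAILS_AT (duration, R1)
checking off the Session differences that do not matter here:
  field status in record Session: required changed to optional -> a verdict-level change on Session — the shown value reads the same
  field enabled in record Meta: optional changed to required -> a verdict-level change on Session — the shown value reads the same
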